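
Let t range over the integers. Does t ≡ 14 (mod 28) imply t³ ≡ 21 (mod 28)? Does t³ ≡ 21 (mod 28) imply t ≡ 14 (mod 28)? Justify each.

(→) This fails: take t = 14. Then 14 ≡ 14 (mod 28), but 14³ = 2744 ≡ 0 (mod 28), not 21.

(←) This fails: take t = 21. Then 21³ = 9261 ≡ 21 (mod 28), yet 21 ≡ 21 (mod 28), not 14.

Neither direction holds.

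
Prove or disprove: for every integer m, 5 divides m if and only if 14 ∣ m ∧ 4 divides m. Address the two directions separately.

Forward direction. This fails: take m = 5. Certainly 5 ∣ 5, but 14 ∤ 5.

Converse. This fails: take m = 28. Both 14 ∣ 28 and 4 ∣ 28, yet 28 is not a multiple of 5 (since 28 = 5·5 + 3), so 5 ∤ 28.

Neither implication holds.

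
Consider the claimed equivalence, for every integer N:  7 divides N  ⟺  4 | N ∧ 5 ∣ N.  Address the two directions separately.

Forward direction. This fails: take N = 7. Certainly 7 ∣ 7, but 4 ∤ 7.

Converse. This fails: take N = 20. Both 4 ∣ 20 and 5 ∣ 20, yet 20 is not a multiple of 7 (since 20 = 2·7 + 6), so 7 ∤ 20.

Both directions fail.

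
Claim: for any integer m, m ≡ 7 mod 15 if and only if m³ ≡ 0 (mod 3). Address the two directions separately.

Neither direction holds.

[⇒] This fails: take m = 7. Then 7 ≡ 7 (mod 15), but 7³ = 343 ≡ 1 (mod 3), not 0.

[⇐] This fails: take m = 0. Then 0³ = 0 ≡ 0 (mod 3), yet 0 ≡ 0 (mod 15), not 7.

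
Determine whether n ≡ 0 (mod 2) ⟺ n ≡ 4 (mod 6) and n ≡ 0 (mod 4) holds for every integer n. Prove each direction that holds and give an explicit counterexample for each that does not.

(⇒) fails; (⇐) holds.

(⟸) If n ≡ 4 (mod 6) and n ≡ 0 (mod 4), then by the Chinese remainder theorem n ≡ 4 (mod 12). Since 4 ≡ 0 (mod 2) and 2 ∣ 12, we get n ≡ 0 (mod 2).

(⟹) This fails: n = 0 gives 0 ≡ 0 (mod 2) but 0 ≡ 0 (mod 6), so the conjunction on the right does not hold.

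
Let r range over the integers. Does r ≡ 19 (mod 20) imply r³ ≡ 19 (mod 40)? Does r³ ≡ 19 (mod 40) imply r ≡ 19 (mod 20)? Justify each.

Not equivalent: only (⇐) holds.

[⇒] This fails: take r = 39. Then 39 ≡ 19 (mod 20), but 39³ = 59319 ≡ 39 (mod 40), not 19.

[⇐] Conversely, the residues r modulo 40 with r³ ≡ 19 (mod 40) are exactly {19}, and each is ≡ 19 (mod 20).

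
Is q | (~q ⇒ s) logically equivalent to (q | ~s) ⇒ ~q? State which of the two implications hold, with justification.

Neither direction holds.

(⇒) This fails. Under q = T, s = F, the left side is true but the right side is false.

(⇐) This fails. Under q = F, s = F, the left side is false but the right side is true.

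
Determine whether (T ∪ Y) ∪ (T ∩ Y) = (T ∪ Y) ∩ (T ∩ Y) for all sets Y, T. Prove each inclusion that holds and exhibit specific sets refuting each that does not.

(⟹) This inclusion fails. Take Y = {1}, T = ∅; then 1 ∈ (T ∪ Y) ∪ (T ∩ Y) but 1 ∉ (T ∪ Y) ∩ (T ∩ Y).

(⟸) Let x ∈ (T ∪ Y) ∩ (T ∩ Y). Then x ∈ Y ∩ T, from which x ∈ (T ∪ Y) ∪ (T ∩ Y).

(⊆) fails; (⊇) holds.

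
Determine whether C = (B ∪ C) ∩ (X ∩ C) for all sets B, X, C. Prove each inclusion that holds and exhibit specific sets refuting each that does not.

Forward inclusion. This inclusion fails. Take B = ∅, X = ∅, C = {1}; then 1 ∈ C but 1 ∉ (B ∪ C) ∩ (X ∩ C).

Reverse inclusion. Let x ∈ (B ∪ C) ∩ (X ∩ C). Then either x ∈ X ∩ C and x ∉ B; or x ∈ B ∩ X ∩ C. In each case x ∈ C, so (B ∪ C) ∩ (X ∩ C) ⊆ C.

(⊆) fails; (⊇) holds.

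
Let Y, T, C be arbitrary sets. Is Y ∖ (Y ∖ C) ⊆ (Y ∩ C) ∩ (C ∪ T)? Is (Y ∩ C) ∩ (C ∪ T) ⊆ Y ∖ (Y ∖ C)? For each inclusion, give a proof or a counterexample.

Reverse inclusion. Let x ∈ (Y ∩ C) ∩ (C ∪ T). Then either x ∈ Y ∩ C and x ∉ T; or x ∈ Y ∩ T ∩ C. In each case x ∈ Y ∖ (Y ∖ C), so (Y ∩ C) ∩ (C ∪ T) ⊆ Y ∖ (Y ∖ C).

Forward inclusion. Let x ∈ Y ∖ (Y ∖ C). Then either x ∈ Y ∩ C and x ∉ T; or x ∈ Y ∩ T ∩ C. In each case x ∈ (Y ∩ C) ∩ (C ∪ T), so Y ∖ (Y ∖ C) ⊆ (Y ∩ C) ∩ (C ∪ T).

The two sets are equal.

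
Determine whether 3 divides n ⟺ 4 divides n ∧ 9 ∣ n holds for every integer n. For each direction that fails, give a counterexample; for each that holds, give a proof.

Only the converse holds.

(→) This fails: take n = 3. Certainly 3 ∣ 3, but 4 ∤ 3.

(←) Suppose 4 ∣ n and 9 ∣ n. Any common multiple of 4 and 9 is a multiple of their lcm; here gcd(4, 9) = 1, so lcm(4, 9) = 4·9 = 36, so 36 ∣ n. Since 3 ∣ 36, it follows that 3 ∣ n.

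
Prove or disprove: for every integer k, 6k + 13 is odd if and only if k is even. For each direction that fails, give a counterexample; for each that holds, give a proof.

(⟹) This fails: take k = 1. Then 6k + 13 = 19, which is odd, yet k = 1 is odd, not even.

(⟸) Suppose k is even. Since 6 is even, 6k is even for every k, so 6k + 13 has the same parity as 13, which is odd. Hence 6k + 13 is odd.

(⇒) fails; (⇐) holds.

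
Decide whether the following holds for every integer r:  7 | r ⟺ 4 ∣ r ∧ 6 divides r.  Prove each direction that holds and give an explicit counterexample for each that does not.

(⇒) fails and (⇐) fails.

(⇒) This fails: take r = 7. Certainly 7 ∣ 7, but 4 ∤ 7.

(⇐) This fails: take r = 12. Both 4 ∣ 12 and 6 ∣ 12, yet 12 is not a multiple of 7 (since 12 = 1·7 + 5), so 7 ∤ 12.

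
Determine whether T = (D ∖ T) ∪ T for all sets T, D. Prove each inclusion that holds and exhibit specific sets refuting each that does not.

The sets are not equal: only the forward inclusion holds.

(⟹) Let x ∈ T. Then either x ∈ T and x ∉ D; or x ∈ T ∩ D. In each case x ∈ (D ∖ T) ∪ T, so T ⊆ (D ∖ T) ∪ T.

(⟸) This inclusion fails. Take T = ∅, D = {1}; then 1 ∈ (D ∖ T) ∪ T but 1 ∉ T.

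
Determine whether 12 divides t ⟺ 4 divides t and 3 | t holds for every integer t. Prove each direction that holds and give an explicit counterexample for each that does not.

Equivalent; both directions hold.

[⇒] If 12 ∣ t, write t = 12q. Since 12 = 3·4, t = 4·(3q), so 4 ∣ t; and since 12 = 4·3, t = 3·(4q), so 3 ∣ t.

[⇐] Suppose 4 ∣ t and 3 ∣ t. Any common multiple of 4 and 3 is a multiple of their lcm; here gcd(4, 3) = 1, so lcm(4, 3) = 4·3 = 12, so 12 ∣ t.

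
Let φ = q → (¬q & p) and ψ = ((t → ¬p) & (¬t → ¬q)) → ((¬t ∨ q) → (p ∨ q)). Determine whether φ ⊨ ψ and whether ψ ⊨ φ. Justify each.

(⇒) fails and (⇐) fails.

(→) This fails. Under p = F, t = F, q = F, the left side is true but the right side is false.

(←) This fails. Under p = F, t = F, q = T, the left side is false but the right side is true.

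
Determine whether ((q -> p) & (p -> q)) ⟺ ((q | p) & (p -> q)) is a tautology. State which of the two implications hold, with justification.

Forward direction. This fails. Under p = F, q = F, the left side is true but the right side is false.

Converse. This fails. Under p = F, q = T, the left side is false but the right side is true.

Both directions fail.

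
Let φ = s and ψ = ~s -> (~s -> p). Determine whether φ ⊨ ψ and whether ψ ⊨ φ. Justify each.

(⟸) This fails. Under p = T, s = F, the left side is false but the right side is true.

(⟹) Assume the antecedent. If p is true, ~s -> (~s -> p) reduces to true regardless of the other variables. If p is false, the antecedent forces (p = F, s = T), and ~s -> (~s -> p) holds there. Either way ~s -> (~s -> p) holds.

Only the forward implication holds.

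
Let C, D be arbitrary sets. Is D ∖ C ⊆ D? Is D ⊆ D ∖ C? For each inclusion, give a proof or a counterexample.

(⊆) holds; (⊇) fails.

(⟹) Let x ∈ D ∖ C. Then x ∈ D and x ∉ C, from which x ∈ D.

(⟸) This inclusion fails. Take C = {1}, D = {1}; then 1 ∈ D but 1 ∉ D ∖ C.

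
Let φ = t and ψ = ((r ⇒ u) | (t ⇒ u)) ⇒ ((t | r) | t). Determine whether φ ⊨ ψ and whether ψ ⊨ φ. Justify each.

(→) Assume the antecedent. If t is true, the consequent reduces to true regardless of the other variables. If t is false, the antecedent cannot hold. Either way the consequent holds.

(←) This fails. Under t = F, r = T, u = F, the left side is false but the right side is true.

(⇒) holds; (⇐) fails.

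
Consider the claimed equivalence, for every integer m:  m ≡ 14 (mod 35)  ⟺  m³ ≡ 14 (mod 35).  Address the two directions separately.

Both directions hold; the statement is true.

(⟸) Suppose m³ ≡ 14 (mod 35). The only residue r in {0, …, 34} with r³ ≡ 14 (mod 35) is r = 14, so m ≡ 14 (mod 35).

(⟹) Suppose m ≡ 14 (mod 35). Write m = 35j + 14. Then (35j + 14)³ = 42875j³ + 51450j² + 20580j + 2744 = 35(1225j³ + 1470j² + 588j + 78) + 14, so m³ ≡ 14 (mod 35).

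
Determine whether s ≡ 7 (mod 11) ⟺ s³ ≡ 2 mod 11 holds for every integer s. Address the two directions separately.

The biconditional holds.

(⟹) Suppose s ≡ 7 (mod 11). Write s = 11j + 7. Then (11j + 7)³ = 1331j³ + 2541j² + 1617j + 343 = 11(121j³ + 231j² + 147j + 31) + 2, so s³ ≡ 2 (mod 11).

(⟸) Conversely, suppose s³ ≡ 2 (mod 11). The only residue r in {0, …, 10} with r³ ≡ 2 (mod 11) is r = 7, so s ≡ 7 (mod 11).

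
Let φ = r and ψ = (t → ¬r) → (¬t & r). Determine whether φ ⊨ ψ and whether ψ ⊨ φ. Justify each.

Both directions hold.

(⟸) Assume the antecedent. If t is true, the antecedent forces (t = T, r = T), and r holds there. If t is false, the antecedent forces (t = F, r = T), and r holds there. Either way r holds.

(⟹) Assume the antecedent. If t is true, the antecedent forces (t = T, r = T), and (t → ¬r) → (¬t & r) holds there. If t is false, the antecedent forces (t = F, r = T), and (t → ¬r) → (¬t & r) holds there. Either way (t → ¬r) → (¬t & r) holds.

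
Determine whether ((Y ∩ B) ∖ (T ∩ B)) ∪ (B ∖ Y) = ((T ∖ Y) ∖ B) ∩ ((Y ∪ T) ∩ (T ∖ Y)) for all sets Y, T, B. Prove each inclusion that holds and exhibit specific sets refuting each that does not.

Both inclusions fail.

Forward inclusion. This inclusion fails. Take Y = ∅, T = ∅, B = {1}; then 1 ∈ ((Y ∩ B) ∖ (T ∩ B)) ∪ (B ∖ Y) but 1 ∉ ((T ∖ Y) ∖ B) ∩ ((Y ∪ T) ∩ (T ∖ Y)).

Reverse inclusion. This inclusion fails. Take Y = ∅, T = {1}, B = ∅; then 1 ∈ ((T ∖ Y) ∖ B) ∩ ((Y ∪ T) ∩ (T ∖ Y)) but 1 ∉ ((Y ∩ B) ∖ (T ∩ B)) ∪ (B ∖ Y).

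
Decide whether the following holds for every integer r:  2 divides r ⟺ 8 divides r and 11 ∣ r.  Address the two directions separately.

Only the converse holds.

[⇒] This fails: take r = 2. Certainly 2 ∣ 2, but 8 ∤ 2.

[⇐] Suppose 8 ∣ r and 11 ∣ r. Any common multiple of 8 and 11 is a multiple of their lcm; here gcd(8, 11) = 1, so lcm(8, 11) = 8·11 = 88, so 88 ∣ r. Since 2 ∣ 88, it follows that 2 ∣ r.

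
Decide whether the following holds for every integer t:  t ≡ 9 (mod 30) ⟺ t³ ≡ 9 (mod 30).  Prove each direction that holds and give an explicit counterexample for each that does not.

Both directions hold.

Converse. Suppose t³ ≡ 9 (mod 30). The only residue r in {0, …, 29} with r³ ≡ 9 (mod 30) is r = 9, so t ≡ 9 (mod 30).

Forward direction. Suppose t ≡ 9 (mod 30). Write t = 30j + 9. Then (30j + 9)³ = 27000j³ + 24300j² + 7290j + 729 = 30(900j³ + 810j² + 243j + 24) + 9, so t³ ≡ 9 (mod 30).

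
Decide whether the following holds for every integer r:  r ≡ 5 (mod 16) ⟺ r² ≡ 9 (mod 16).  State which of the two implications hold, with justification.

(⇒) holds; (⇐) fails.

Forward direction. Suppose r ≡ 5 (mod 16). Write r = 16j + 5. Then (16j + 5)² = 256j² + 160j + 25 = 16(16j² + 10j + 1) + 9, so r² ≡ 9 (mod 16).

Converse. This fails: take r = 3. Then 3² = 9 ≡ 9 (mod 16), yet 3 ≡ 3 (mod 16), not 5.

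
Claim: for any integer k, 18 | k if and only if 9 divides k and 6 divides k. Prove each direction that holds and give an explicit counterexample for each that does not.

[⇒] If 18 ∣ k, write k = 18q. Since 18 = 2·9, k = 9·(2q), so 9 ∣ k; and since 18 = 3·6, k = 6·(3q), so 6 ∣ k.

[⇐] Suppose 9 ∣ k and 6 ∣ k. Any common multiple of 9 and 6 is a multiple of their lcm; here lcm(9, 6) = 9·6/gcd(9, 6) = 54/3 = 18, so 18 ∣ k.

The biconditional holds.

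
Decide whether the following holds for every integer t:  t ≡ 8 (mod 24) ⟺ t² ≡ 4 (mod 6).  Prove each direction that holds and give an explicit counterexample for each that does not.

Only the forward direction holds.

[⇒] Suppose t ≡ 8 (mod 24). Then t² ≡ 8² = 64 (mod 24), and since 6 ∣ 24, also t² ≡ 4 (mod 6).

[⇐] This fails: take t = 2. Then 2² = 4 ≡ 4 (mod 6), yet 2 ≡ 2 (mod 24), not 8.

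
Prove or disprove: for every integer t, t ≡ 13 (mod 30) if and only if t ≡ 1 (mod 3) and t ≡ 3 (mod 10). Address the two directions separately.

The biconditional holds.

[⇒] Suppose t ≡ 13 (mod 30); write t = 30j + 13. Since 3 ∣ 30, reducing mod 3 gives t ≡ 13 ≡ 1 (mod 3); since 10 ∣ 30, reducing mod 10 gives t ≡ 13 ≡ 3 (mod 10).

[⇐] Conversely, if t ≡ 1 (mod 3) and t ≡ 3 (mod 10), then by the Chinese remainder theorem t ≡ 13 (mod 30). This is exactly t ≡ 13 (mod 30).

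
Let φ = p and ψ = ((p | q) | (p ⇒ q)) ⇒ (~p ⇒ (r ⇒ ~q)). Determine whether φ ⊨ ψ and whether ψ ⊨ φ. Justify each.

The forward direction holds; the converse fails.

[⇒] Assume the antecedent. If q is true, the antecedent forces (q = T, r = F, p = T) or (q = T, r = T, p = T), and the consequent holds there. If q is false, the consequent reduces to true regardless of the other variables. Either way the consequent holds.

[⇐] This fails. Under q = F, r = F, p = F, the left side is false but the right side is true.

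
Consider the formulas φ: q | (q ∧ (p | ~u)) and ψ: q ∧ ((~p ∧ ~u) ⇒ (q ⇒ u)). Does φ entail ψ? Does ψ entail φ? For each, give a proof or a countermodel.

Only the converse holds.

[⇒] This fails. Under u = F, q = T, p = F, the left side is true but the right side is false.

[⇐] Assume the antecedent. If u is true, the antecedent forces (u = T, q = T, p = F) or (u = T, q = T, p = T), and q | (q ∧ (p | ~u)) holds there. If u is false, the antecedent forces (u = F, q = T, p = T), and q | (q ∧ (p | ~u)) holds there. Either way q | (q ∧ (p | ~u)) holds.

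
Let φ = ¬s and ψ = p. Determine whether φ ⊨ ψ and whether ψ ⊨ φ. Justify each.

(⇒) fails and (⇐) fails.

Forward direction. This fails. Under p = F, s = F, the left side is true but the right side is false.

Converse. This fails. Under p = T, s = T, the left side is false but the right side is true.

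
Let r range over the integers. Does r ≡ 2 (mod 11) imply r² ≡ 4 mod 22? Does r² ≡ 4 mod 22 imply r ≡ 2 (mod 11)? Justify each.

Neither direction holds.

(→) This fails: take r = 13. Then 13 ≡ 2 (mod 11), but 13² = 169 ≡ 15 (mod 22), not 4.

(←) This fails: take r = 20. Then 20² = 400 ≡ 4 (mod 22), yet 20 ≡ 9 (mod 11), not 2.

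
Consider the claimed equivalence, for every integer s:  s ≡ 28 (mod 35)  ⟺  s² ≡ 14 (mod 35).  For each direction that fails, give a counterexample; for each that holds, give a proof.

Only the forward direction holds.

(→) Suppose s ≡ 28 (mod 35). Write s = 35j + 28. Then (35j + 28)² = 1225j² + 1960j + 784 = 35(35j² + 56j + 22) + 14, so s² ≡ 14 (mod 35).

(←) This fails: take s = 7. Then 7² = 49 ≡ 14 (mod 35), yet 7 ≡ 7 (mod 35), not 28.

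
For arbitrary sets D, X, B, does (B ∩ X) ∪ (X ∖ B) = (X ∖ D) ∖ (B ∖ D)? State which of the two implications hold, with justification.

Only the reverse inclusion holds.

(⊇) Let x ∈ (X ∖ D) ∖ (B ∖ D). Then x ∈ X and x ∉ D, B, from which x ∈ (B ∩ X) ∪ (X ∖ B).

(⊆) This inclusion fails. Take D = {1}, X = {1}, B = ∅; then 1 ∈ (B ∩ X) ∪ (X ∖ B) but 1 ∉ (X ∖ D) ∖ (B ∖ D).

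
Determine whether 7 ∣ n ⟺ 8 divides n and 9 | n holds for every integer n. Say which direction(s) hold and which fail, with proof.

Both directions fail.

(⇒) This fails: take n = 7. Certainly 7 ∣ 7, but 8 ∤ 7.

(⇐) This fails: take n = 72. Both 8 ∣ 72 and 9 ∣ 72, yet 72 is not a multiple of 7 (since 72 = 10·7 + 2), so 7 ∤ 72.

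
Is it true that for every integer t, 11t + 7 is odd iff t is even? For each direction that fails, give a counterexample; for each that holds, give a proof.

Forward direction. Suppose 11t + 7 is odd. Since 11 is odd, 11t and t have the same parity, so 11t + 7 ≡ t + 7 (mod 2). As 7 is odd, 11t + 7 is odd exactly when t is even. Thus t is even.

Converse. Suppose t is even; write t = 2j. Then 11t + 7 = 11·(2j) + 7 = 2·11j + 7, which is odd.

Both implications hold.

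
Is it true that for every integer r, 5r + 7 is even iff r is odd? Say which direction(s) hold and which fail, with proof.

Equivalent; both directions hold.

[⇒] Suppose 5r + 7 is even. Since 5 is odd, 5r and r have the same parity, so 5r + 7 ≡ r + 7 (mod 2). As 7 is odd, 5r + 7 is even exactly when r is odd. Thus r is odd.

[⇐] Conversely, suppose r is odd; write r = 2j + 1. Then 5r + 7 = 5·(2j + 1) + 7 = 2·5j + 12, which is even.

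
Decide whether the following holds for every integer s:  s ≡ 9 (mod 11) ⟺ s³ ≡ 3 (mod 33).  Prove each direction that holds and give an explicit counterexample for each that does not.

Only the reverse direction holds.

(→) This fails: take s = 20. Then 20 ≡ 9 (mod 11), but 20³ = 8000 ≡ 14 (mod 33), not 3.

(←) Conversely, the residues r modulo 33 with r³ ≡ 3 (mod 33) are exactly {9}, and each is ≡ 9 (mod 11).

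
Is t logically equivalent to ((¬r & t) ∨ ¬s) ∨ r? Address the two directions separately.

(→) Assume the antecedent. If s is true, the antecedent forces (s = T, r = F, t = T) or (s = T, r = T, t = T), and ((¬r & t) ∨ ¬s) ∨ r holds there. If s is false, ((¬r & t) ∨ ¬s) ∨ r reduces to true regardless of the other variables. Either way ((¬r & t) ∨ ¬s) ∨ r holds.

(←) This fails. Under s = F, r = F, t = F, the left side is false but the right side is true.

The forward direction holds; the converse fails.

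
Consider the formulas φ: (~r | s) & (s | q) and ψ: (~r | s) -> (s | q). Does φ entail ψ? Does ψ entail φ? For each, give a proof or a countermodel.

Only the forward direction holds.

(→) Assume the antecedent. If q is true, (~r | s) -> (s | q) reduces to true regardless of the other variables. If q is false, the antecedent forces (r = F, q = F, s = T) or (r = T, q = F, s = T), and (~r | s) -> (s | q) holds there. Either way (~r | s) -> (s | q) holds.

(←) This fails. Under r = T, q = F, s = F, the left side is false but the right side is true.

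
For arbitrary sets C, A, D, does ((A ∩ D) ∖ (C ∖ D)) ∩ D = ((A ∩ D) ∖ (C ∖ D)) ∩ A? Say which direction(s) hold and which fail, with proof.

(⟸) Let x ∈ ((A ∩ D) ∖ (C ∖ D)) ∩ A. Then either x ∈ A ∩ D and x ∉ C; or x ∈ C ∩ A ∩ D. In each case x ∈ ((A ∩ D) ∖ (C ∖ D)) ∩ D, so ((A ∩ D) ∖ (C ∖ D)) ∩ A ⊆ ((A ∩ D) ∖ (C ∖ D)) ∩ D.

(⟹) Let x ∈ ((A ∩ D) ∖ (C ∖ D)) ∩ D. Then either x ∈ A ∩ D and x ∉ C; or x ∈ C ∩ A ∩ D. In each case x ∈ ((A ∩ D) ∖ (C ∖ D)) ∩ A, so ((A ∩ D) ∖ (C ∖ D)) ∩ D ⊆ ((A ∩ D) ∖ (C ∖ D)) ∩ A.

Both inclusions hold.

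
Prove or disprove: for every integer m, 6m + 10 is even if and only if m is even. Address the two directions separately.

(⟹) This fails: take m = 3. Then 6m + 10 = 28, which is even, yet m = 3 is odd, not even.

(⟸) Suppose m is even. Since 6 is even, 6m is even for every m, so 6m + 10 has the same parity as 10, which is even. Hence 6m + 10 is even.

Only the converse holds.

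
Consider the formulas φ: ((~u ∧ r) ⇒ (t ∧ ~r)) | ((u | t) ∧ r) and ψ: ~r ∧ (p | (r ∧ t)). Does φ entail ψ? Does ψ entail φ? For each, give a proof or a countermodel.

Forward direction. This fails. Under p = F, t = F, r = F, u = F, the left side is true but the right side is false.

Converse. Assume the antecedent. If t is true, the consequent reduces to true regardless of the other variables. If t is false, the antecedent forces (p = T, t = F, r = F, u = F) or (p = T, t = F, r = F, u = T), and the consequent holds there. Either way the consequent holds.

Not equivalent: only (⇐) holds.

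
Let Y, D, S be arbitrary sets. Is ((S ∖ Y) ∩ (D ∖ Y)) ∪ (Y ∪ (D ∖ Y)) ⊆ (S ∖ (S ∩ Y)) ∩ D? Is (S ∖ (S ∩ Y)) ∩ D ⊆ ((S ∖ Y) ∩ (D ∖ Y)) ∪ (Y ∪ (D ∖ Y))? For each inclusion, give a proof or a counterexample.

(⊆) fails; (⊇) holds.

Reverse inclusion. Let x ∈ (S ∖ (S ∩ Y)) ∩ D. Then x ∈ D ∩ S and x ∉ Y, from which x ∈ ((S ∖ Y) ∩ (D ∖ Y)) ∪ (Y ∪ (D ∖ Y)).

Forward inclusion. This inclusion fails. Take Y = {1}, D = ∅, S = ∅; then 1 ∈ ((S ∖ Y) ∩ (D ∖ Y)) ∪ (Y ∪ (D ∖ Y)) but 1 ∉ (S ∖ (S ∩ Y)) ∩ D.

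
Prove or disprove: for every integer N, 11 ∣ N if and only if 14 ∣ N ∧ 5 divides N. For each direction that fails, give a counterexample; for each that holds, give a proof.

Both directions fail.

Forward direction. This fails: take N = 11. Certainly 11 ∣ 11, but 14 ∤ 11.

Converse. This fails: take N = 70. Both 14 ∣ 70 and 5 ∣ 70, yet 70 is not a multiple of 11 (since 70 = 6·11 + 4), so 11 ∤ 70.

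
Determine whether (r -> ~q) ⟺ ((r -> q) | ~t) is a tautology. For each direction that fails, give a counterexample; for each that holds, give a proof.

Neither implication holds.

(⇒) This fails. Under q = F, r = T, t = T, the left side is true but the right side is false.

(⇐) This fails. Under q = T, r = T, t = F, the left side is false but the right side is true.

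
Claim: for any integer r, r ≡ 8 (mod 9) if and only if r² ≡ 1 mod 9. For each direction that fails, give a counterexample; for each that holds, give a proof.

The forward direction holds; the converse fails.

Forward direction. Suppose r ≡ 8 (mod 9). Write r = 9j + 8. Then (9j + 8)² = 81j² + 144j + 64 = 9(9j² + 16j + 7) + 1, so r² ≡ 1 (mod 9).

Converse. This fails: take r = 1. Then 1² = 1 ≡ 1 (mod 9), yet 1 ≡ 1 (mod 9), not 8.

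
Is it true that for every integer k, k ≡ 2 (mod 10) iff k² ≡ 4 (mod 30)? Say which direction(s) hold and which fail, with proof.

(⇒) This fails: take k = 12. Then 12 ≡ 2 (mod 10), but 12² = 144 ≡ 24 (mod 30), not 4.

(⇐) This fails: take k = 8. Then 8² = 64 ≡ 4 (mod 30), yet 8 ≡ 8 (mod 10), not 2.

Both directions fail.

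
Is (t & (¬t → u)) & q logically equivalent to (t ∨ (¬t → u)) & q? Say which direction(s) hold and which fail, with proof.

[⇒] Assume the antecedent. If t is true, the antecedent forces (t = T, q = T, u = F) or (t = T, q = T, u = T), and (t ∨ (¬t → u)) & q holds there. If t is false, the antecedent cannot hold. Either way (t ∨ (¬t → u)) & q holds.

[⇐] This fails. Under t = F, q = T, u = T, the left side is false but the right side is true.

(⇒) holds; (⇐) fails.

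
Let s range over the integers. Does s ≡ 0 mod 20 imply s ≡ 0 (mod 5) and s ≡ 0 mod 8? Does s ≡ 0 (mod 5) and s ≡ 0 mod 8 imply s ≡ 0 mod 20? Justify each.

(⇒) fails; (⇐) holds.

Forward direction. This fails: s = 20 gives 20 ≡ 0 (mod 20) but 20 ≡ 4 (mod 8), so the conjunction on the right does not hold.

Converse. If s ≡ 0 (mod 5) and s ≡ 0 (mod 8), then by the Chinese remainder theorem s ≡ 0 (mod 40). Since 0 ≡ 0 (mod 20) and 20 ∣ 40, we get s ≡ 0 (mod 20).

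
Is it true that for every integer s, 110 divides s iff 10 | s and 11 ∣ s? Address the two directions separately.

Forward direction. If 110 ∣ s, write s = 110q. Since 110 = 11·10, s = 10·(11q), so 10 ∣ s; and since 110 = 10·11, s = 11·(10q), so 11 ∣ s.

Converse. Suppose 10 ∣ s and 11 ∣ s. Any common multiple of 10 and 11 is a multiple of their lcm; here gcd(10, 11) = 1, so lcm(10, 11) = 10·11 = 110, so 110 ∣ s.

Equivalent; both directions hold.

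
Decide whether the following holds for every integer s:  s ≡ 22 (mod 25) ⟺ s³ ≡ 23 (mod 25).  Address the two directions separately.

Forward direction. Suppose s ≡ 22 (mod 25). Write s = 25j + 22. Then (25j + 22)³ = 15625j³ + 41250j² + 36300j + 10648 = 25(625j³ + 1650j² + 1452j + 425) + 23, so s³ ≡ 23 (mod 25).

Converse. Suppose s³ ≡ 23 (mod 25). The only residue r in {0, …, 24} with r³ ≡ 23 (mod 25) is r = 22, so s ≡ 22 (mod 25).

The biconditional holds.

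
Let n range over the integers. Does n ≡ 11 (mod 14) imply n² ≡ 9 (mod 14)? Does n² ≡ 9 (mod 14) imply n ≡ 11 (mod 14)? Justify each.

(⇒) Suppose n ≡ 11 (mod 14). Write n = 14j + 11. Then (14j + 11)² = 196j² + 308j + 121 = 14(14j² + 22j + 8) + 9, so n² ≡ 9 (mod 14).

(⇐) This fails: take n = 3. Then 3² = 9 ≡ 9 (mod 14), yet 3 ≡ 3 (mod 14), not 11.

(⇒) holds; (⇐) fails.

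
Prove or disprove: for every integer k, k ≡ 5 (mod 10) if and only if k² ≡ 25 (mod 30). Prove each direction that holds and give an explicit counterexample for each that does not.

Forward direction. This fails: take k = 15. Then 15 ≡ 5 (mod 10), but 15² = 225 ≡ 15 (mod 30), not 25.

Converse. The residues r modulo 30 with r² ≡ 25 (mod 30) are exactly {5, 25}, and each is ≡ 5 (mod 10).

The forward direction fails; the converse holds.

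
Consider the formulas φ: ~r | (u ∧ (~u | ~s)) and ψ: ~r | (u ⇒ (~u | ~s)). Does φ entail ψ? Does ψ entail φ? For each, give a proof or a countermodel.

(←) This fails. Under s = F, u = F, r = T, the left side is false but the right side is true.

(→) Assume the antecedent. If s is true, the antecedent forces (s = T, u = F, r = F) or (s = T, u = T, r = F), and ~r | (u ⇒ (~u | ~s)) holds there. If s is false, ~r | (u ⇒ (~u | ~s)) reduces to true regardless of the other variables. Either way ~r | (u ⇒ (~u | ~s)) holds.

Only the forward implication holds.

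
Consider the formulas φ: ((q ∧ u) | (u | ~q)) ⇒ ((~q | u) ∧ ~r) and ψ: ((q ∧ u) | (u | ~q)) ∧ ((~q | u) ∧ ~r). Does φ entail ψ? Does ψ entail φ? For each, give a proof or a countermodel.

(⇒) This fails. Under q = T, r = F, u = F, the left side is true but the right side is false.

(⇐) Assume the antecedent. If q is true, the antecedent forces (q = T, r = F, u = T), and the consequent holds there. If q is false, the antecedent forces (q = F, r = F, u = F) or (q = F, r = F, u = T), and the consequent holds there. Either way the consequent holds.

(⇒) fails; (⇐) holds.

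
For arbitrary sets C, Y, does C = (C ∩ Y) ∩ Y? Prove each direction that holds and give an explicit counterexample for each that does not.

(⊆) This inclusion fails. Take C = {1}, Y = ∅; then 1 ∈ C but 1 ∉ (C ∩ Y) ∩ Y.

(⊇) Let x ∈ (C ∩ Y) ∩ Y. Then x ∈ C ∩ Y, from which x ∈ C.

Only the reverse inclusion holds.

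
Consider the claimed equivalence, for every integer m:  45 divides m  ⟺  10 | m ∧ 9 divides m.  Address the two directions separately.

Only the reverse direction holds.

(⟹) This fails: take m = 45. Certainly 45 ∣ 45, but 10 ∤ 45.

(⟸) Suppose 10 ∣ m and 9 ∣ m. Any common multiple of 10 and 9 is a multiple of their lcm; here gcd(10, 9) = 1, so lcm(10, 9) = 10·9 = 90, so 90 ∣ m. Since 45 ∣ 90, it follows that 45 ∣ m.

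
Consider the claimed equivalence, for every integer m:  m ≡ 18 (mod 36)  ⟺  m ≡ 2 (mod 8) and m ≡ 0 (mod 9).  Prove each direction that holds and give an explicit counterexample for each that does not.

Only the converse holds.

Forward direction. This fails: m = 54 gives 54 ≡ 18 (mod 36) but 54 ≡ 6 (mod 8), so the conjunction on the right does not hold.

Converse. If m ≡ 2 (mod 8) and m ≡ 0 (mod 9), then by the Chinese remainder theorem m ≡ 18 (mod 72). Since 18 ≡ 18 (mod 36) and 36 ∣ 72, we get m ≡ 18 (mod 36).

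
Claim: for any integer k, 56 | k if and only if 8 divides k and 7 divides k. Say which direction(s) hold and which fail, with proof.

[⇐] Suppose 8 ∣ k and 7 ∣ k. Any common multiple of 8 and 7 is a multiple of their lcm; here gcd(8, 7) = 1, so lcm(8, 7) = 8·7 = 56, so 56 ∣ k.

[⇒] If 56 ∣ k, write k = 56q. Since 56 = 7·8, k = 8·(7q), so 8 ∣ k; and since 56 = 8·7, k = 7·(8q), so 7 ∣ k.

The biconditional holds.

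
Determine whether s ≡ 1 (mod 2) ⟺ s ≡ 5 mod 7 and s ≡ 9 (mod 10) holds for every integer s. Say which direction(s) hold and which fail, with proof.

(←) If s ≡ 5 (mod 7) and s ≡ 9 (mod 10), then by the Chinese remainder theorem s ≡ 19 (mod 70). Since 19 ≡ 1 (mod 2) and 2 ∣ 70, we get s ≡ 1 (mod 2).

(→) This fails: s = 1 gives 1 ≡ 1 (mod 2) but 1 ≡ 1 (mod 7), so the conjunction on the right does not hold.

Not equivalent: only (⇐) holds.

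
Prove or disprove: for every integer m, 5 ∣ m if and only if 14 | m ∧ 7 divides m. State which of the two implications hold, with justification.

Neither implication holds.

(→) This fails: take m = 5. Certainly 5 ∣ 5, but 14 ∤ 5.

(←) This fails: take m = 14. Both 14 ∣ 14 and 7 ∣ 14, yet 14 is not a multiple of 5 (since 14 = 2·5 + 4), so 5 ∤ 14.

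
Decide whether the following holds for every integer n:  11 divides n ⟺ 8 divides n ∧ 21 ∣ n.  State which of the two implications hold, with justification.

(→) This fails: take n = 11. Certainly 11 ∣ 11, but 8 ∤ 11.

(←) This fails: take n = 168. Both 8 ∣ 168 and 21 ∣ 168, yet 168 is not a multiple of 11 (since 168 = 15·11 + 3), so 11 ∤ 168.

(⇒) fails and (⇐) fails.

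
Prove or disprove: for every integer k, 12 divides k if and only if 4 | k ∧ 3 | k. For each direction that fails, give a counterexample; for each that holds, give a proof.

Both directions hold.

(⟹) If 12 ∣ k, write k = 12q. Since 12 = 3·4, k = 4·(3q), so 4 ∣ k; and since 12 = 4·3, k = 3·(4q), so 3 ∣ k.

(⟸) Suppose 4 ∣ k and 3 ∣ k. Any common multiple of 4 and 3 is a multiple of their lcm; here gcd(4, 3) = 1, so lcm(4, 3) = 4·3 = 12, so 12 ∣ k.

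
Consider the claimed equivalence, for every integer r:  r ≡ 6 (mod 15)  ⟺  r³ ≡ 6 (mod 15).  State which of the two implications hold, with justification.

The biconditional holds.

(←) Suppose r³ ≡ 6 (mod 15). The only residue r in {0, …, 14} with r³ ≡ 6 (mod 15) is r = 6, so r ≡ 6 (mod 15).

(→) Suppose r ≡ 6 (mod 15). Write r = 15j + 6. Then (15j + 6)³ = 3375j³ + 4050j² + 1620j + 216 = 15(225j³ + 270j² + 108j + 14) + 6, so r³ ≡ 6 (mod 15).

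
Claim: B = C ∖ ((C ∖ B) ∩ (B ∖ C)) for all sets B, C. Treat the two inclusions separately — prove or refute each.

Neither inclusion holds.

(⊆) This inclusion fails. Take B = {1}, C = ∅; then 1 ∈ B but 1 ∉ C ∖ ((C ∖ B) ∩ (B ∖ C)).

(⊇) This inclusion fails. Take B = ∅, C = {1}; then 1 ∈ C ∖ ((C ∖ B) ∩ (B ∖ C)) but 1 ∉ B.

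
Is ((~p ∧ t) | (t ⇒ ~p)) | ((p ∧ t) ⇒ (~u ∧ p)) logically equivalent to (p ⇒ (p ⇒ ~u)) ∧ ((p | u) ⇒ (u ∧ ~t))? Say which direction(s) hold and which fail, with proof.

[⇒] This fails. Under u = T, t = T, p = F, the left side is true but the right side is false.

[⇐] Assume the antecedent. If u is true, the antecedent forces (u = T, t = F, p = F), and the consequent holds there. If u is false, the consequent reduces to true regardless of the other variables. Either way the consequent holds.

The forward direction fails; the converse holds.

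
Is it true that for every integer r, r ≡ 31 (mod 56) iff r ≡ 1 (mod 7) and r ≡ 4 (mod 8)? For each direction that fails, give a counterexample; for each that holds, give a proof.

Forward direction. This fails: r = 31 gives 31 ≡ 31 (mod 56) but 31 ≡ 3 (mod 7), so the conjunction on the right does not hold.

Converse. This fails: r = 36 satisfies both congruences on the right (36 ≡ 1 mod 7 and 36 ≡ 4 mod 8) yet 36 ≡ 36 (mod 56), not 31.

Neither direction holds.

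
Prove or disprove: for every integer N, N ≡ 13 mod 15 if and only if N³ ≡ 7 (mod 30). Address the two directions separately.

The forward direction fails; the converse holds.

(⟹) This fails: take N = 28. Then 28 ≡ 13 (mod 15), but 28³ = 21952 ≡ 22 (mod 30), not 7.

(⟸) Conversely, the residues r modulo 30 with r³ ≡ 7 (mod 30) are exactly {13}, and each is ≡ 13 (mod 15).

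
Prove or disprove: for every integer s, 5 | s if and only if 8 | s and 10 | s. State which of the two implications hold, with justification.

(⇒) fails; (⇐) holds.

(⟹) This fails: take s = 5. Certainly 5 ∣ 5, but 8 ∤ 5.

(⟸) Suppose 8 ∣ s and 10 ∣ s. Any common multiple of 8 and 10 is a multiple of their lcm; here lcm(8, 10) = 8·10/gcd(8, 10) = 80/2 = 40, so 40 ∣ s. Since 5 ∣ 40, it follows that 5 ∣ s.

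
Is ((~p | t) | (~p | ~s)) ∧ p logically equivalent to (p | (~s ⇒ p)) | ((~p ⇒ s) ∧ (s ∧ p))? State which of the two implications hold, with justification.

Only the forward direction holds.

(⟹) Assume the antecedent. If p is true, the consequent reduces to true regardless of the other variables. If p is false, the antecedent cannot hold. Either way the consequent holds.

(⟸) This fails. Under p = F, s = T, t = F, the left side is false but the right side is true.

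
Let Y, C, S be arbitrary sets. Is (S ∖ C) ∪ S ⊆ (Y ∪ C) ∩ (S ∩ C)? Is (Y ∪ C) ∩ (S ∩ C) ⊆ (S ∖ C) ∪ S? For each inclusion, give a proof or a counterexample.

The sets are not equal: only the reverse inclusion holds.

(⟹) This inclusion fails. Take Y = ∅, C = ∅, S = {1}; then 1 ∈ (S ∖ C) ∪ S but 1 ∉ (Y ∪ C) ∩ (S ∩ C).

(⟸) Let x ∈ (Y ∪ C) ∩ (S ∩ C). Then either x ∈ C ∩ S and x ∉ Y; or x ∈ Y ∩ C ∩ S. In each case x ∈ (S ∖ C) ∪ S, so (Y ∪ C) ∩ (S ∩ C) ⊆ (S ∖ C) ∪ S.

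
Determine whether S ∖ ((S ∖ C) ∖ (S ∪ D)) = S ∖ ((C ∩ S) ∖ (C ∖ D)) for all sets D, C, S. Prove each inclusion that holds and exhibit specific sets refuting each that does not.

Reverse inclusion. Let x ∈ S ∖ ((C ∩ S) ∖ (C ∖ D)). Then either x ∈ S and x ∉ D, C; or x ∈ D ∩ S and x ∉ C; or x ∈ C ∩ S and x ∉ D. In each case x ∈ S ∖ ((S ∖ C) ∖ (S ∪ D)), so S ∖ ((C ∩ S) ∖ (C ∖ D)) ⊆ S ∖ ((S ∖ C) ∖ (S ∪ D)).

Forward inclusion. This inclusion fails. Take D = {1}, C = {1}, S = {1}; then 1 ∈ S ∖ ((S ∖ C) ∖ (S ∪ D)) but 1 ∉ S ∖ ((C ∩ S) ∖ (C ∖ D)).

Only the reverse inclusion holds.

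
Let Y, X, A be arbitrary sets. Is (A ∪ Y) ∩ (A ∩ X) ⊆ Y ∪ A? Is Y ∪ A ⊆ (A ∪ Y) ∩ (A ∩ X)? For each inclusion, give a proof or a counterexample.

Only the forward inclusion holds.

Forward inclusion. Let x ∈ (A ∪ Y) ∩ (A ∩ X). Then either x ∈ X ∩ A and x ∉ Y; or x ∈ Y ∩ X ∩ A. In each case x ∈ Y ∪ A, so (A ∪ Y) ∩ (A ∩ X) ⊆ Y ∪ A.

Reverse inclusion. This inclusion fails. Take Y = {1}, X = ∅, A = ∅; then 1 ∈ Y ∪ A but 1 ∉ (A ∪ Y) ∩ (A ∩ X).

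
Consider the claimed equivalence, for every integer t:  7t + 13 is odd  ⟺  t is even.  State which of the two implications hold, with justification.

(⟸) Suppose t is even; write t = 2j. Then 7t + 13 = 7·(2j) + 13 = 2·7j + 13, which is odd.

(⟹) Suppose 7t + 13 is odd. Since 7 is odd, 7t and t have the same parity, so 7t + 13 ≡ t + 13 (mod 2). As 13 is odd, 7t + 13 is odd exactly when t is even. Thus t is even.

Both directions hold.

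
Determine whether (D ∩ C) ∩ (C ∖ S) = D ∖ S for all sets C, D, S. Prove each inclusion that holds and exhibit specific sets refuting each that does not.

The sets are not equal: only the forward inclusion holds.

(⊇) This inclusion fails. Take C = ∅, D = {1}, S = ∅; then 1 ∈ D ∖ S but 1 ∉ (D ∩ C) ∩ (C ∖ S).

(⊆) Let x ∈ (D ∩ C) ∩ (C ∖ S). Then x ∈ C ∩ D and x ∉ S, from which x ∈ D ∖ S.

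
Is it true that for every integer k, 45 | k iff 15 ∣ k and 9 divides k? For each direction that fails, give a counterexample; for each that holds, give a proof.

Both implications hold.

Forward direction. If 45 ∣ k, write k = 45q. Since 45 = 3·15, k = 15·(3q), so 15 ∣ k; and since 45 = 5·9, k = 9·(5q), so 9 ∣ k.

Converse. Suppose 15 ∣ k and 9 ∣ k. Any common multiple of 15 and 9 is a multiple of their lcm; here lcm(15, 9) = 15·9/gcd(15, 9) = 135/3 = 45, so 45 ∣ k.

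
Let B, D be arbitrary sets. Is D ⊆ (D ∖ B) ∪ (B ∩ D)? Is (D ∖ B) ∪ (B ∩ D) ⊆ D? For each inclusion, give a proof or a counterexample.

(⊆) Let x ∈ D. Then either x ∈ D and x ∉ B; or x ∈ B ∩ D. In each case x ∈ (D ∖ B) ∪ (B ∩ D), so D ⊆ (D ∖ B) ∪ (B ∩ D).

(⊇) Let x ∈ (D ∖ B) ∪ (B ∩ D). Then either x ∈ D and x ∉ B; or x ∈ B ∩ D. In each case x ∈ D, so (D ∖ B) ∪ (B ∩ D) ⊆ D.

Both inclusions hold; the sets are equal.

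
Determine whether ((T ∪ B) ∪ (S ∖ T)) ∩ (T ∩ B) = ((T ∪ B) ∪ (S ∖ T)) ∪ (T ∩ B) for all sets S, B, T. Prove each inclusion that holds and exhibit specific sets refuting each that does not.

(⊆) holds; (⊇) fails.

(⊆) Let x ∈ ((T ∪ B) ∪ (S ∖ T)) ∩ (T ∩ B). Then either x ∈ B ∩ T and x ∉ S; or x ∈ S ∩ B ∩ T. In each case x ∈ ((T ∪ B) ∪ (S ∖ T)) ∪ (T ∩ B), so ((T ∪ B) ∪ (S ∖ T)) ∩ (T ∩ B) ⊆ ((T ∪ B) ∪ (S ∖ T)) ∪ (T ∩ B).

(⊇) This inclusion fails. Take S = {1}, B = ∅, T = ∅; then 1 ∈ ((T ∪ B) ∪ (S ∖ T)) ∪ (T ∩ B) but 1 ∉ ((T ∪ B) ∪ (S ∖ T)) ∩ (T ∩ B).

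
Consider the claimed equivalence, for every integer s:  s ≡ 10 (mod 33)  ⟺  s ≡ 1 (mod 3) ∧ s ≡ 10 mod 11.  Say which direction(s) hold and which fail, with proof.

The biconditional holds.

(⇒) Suppose s ≡ 10 (mod 33); write s = 33j + 10. Since 3 ∣ 33, reducing mod 3 gives s ≡ 10 ≡ 1 (mod 3); since 11 ∣ 33, reducing mod 11 gives s ≡ 10 (mod 11).

(⇐) Conversely, if s ≡ 1 (mod 3) and s ≡ 10 (mod 11), then by the Chinese remainder theorem s ≡ 10 (mod 33). This is exactly s ≡ 10 (mod 33).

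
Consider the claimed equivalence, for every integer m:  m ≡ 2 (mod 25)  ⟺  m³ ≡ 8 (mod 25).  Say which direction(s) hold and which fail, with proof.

(⇒) Suppose m ≡ 2 (mod 25). Write m = 25j + 2. Then (25j + 2)³ = 15625j³ + 3750j² + 300j + 8 = 25(625j³ + 150j² + 12j) + 8, so m³ ≡ 8 (mod 25).

(⇐) Conversely, suppose m³ ≡ 8 (mod 25). The only residue r in {0, …, 24} with r³ ≡ 8 (mod 25) is r = 2, so m ≡ 2 (mod 25).

Both implications hold.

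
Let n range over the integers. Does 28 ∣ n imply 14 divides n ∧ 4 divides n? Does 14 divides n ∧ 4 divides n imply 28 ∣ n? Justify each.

(⟹) If 28 ∣ n, write n = 28q. Since 28 = 2·14, n = 14·(2q), so 14 ∣ n; and since 28 = 7·4, n = 4·(7q), so 4 ∣ n.

(⟸) Suppose 14 ∣ n and 4 ∣ n. Any common multiple of 14 and 4 is a multiple of their lcm; here lcm(14, 4) = 14·4/gcd(14, 4) = 56/2 = 28, so 28 ∣ n.

The biconditional holds.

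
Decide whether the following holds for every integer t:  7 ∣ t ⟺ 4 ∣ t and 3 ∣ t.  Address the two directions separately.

(→) This fails: take t = 7. Certainly 7 ∣ 7, but 4 ∤ 7.

(←) This fails: take t = 12. Both 4 ∣ 12 and 3 ∣ 12, yet 12 is not a multiple of 7 (since 12 = 1·7 + 5), so 7 ∤ 12.

Neither direction holds.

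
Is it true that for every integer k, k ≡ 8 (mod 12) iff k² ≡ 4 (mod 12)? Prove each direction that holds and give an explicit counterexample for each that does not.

(⟹) Suppose k ≡ 8 (mod 12). Write k = 12j + 8. Then (12j + 8)² = 144j² + 192j + 64 = 12(12j² + 16j + 5) + 4, so k² ≡ 4 (mod 12).

(⟸) This fails: take k = 2. Then 2² = 4 ≡ 4 (mod 12), yet 2 ≡ 2 (mod 12), not 8.

(⇒) holds; (⇐) fails.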